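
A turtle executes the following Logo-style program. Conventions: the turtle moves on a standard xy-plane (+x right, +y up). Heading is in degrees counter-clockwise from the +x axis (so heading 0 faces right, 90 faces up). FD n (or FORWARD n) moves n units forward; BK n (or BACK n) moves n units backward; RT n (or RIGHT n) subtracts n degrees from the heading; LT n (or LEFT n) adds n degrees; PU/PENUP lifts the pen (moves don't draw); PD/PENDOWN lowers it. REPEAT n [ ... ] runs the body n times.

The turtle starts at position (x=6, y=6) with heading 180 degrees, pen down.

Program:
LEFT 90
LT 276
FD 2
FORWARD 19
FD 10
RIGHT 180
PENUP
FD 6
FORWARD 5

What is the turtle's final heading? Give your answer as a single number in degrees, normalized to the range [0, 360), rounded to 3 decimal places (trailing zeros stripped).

Answer: 6

Derivation:
Executing turtle program step by step:
Start: pos=(6,6), heading=180, pen down
LT 90: heading 180 -> 270
LT 276: heading 270 -> 186
FD 2: (6,6) -> (4.011,5.791) [heading=186, draw]
FD 19: (4.011,5.791) -> (-14.885,3.805) [heading=186, draw]
FD 10: (-14.885,3.805) -> (-24.83,2.76) [heading=186, draw]
RT 180: heading 186 -> 6
PU: pen up
FD 6: (-24.83,2.76) -> (-18.863,3.387) [heading=6, move]
FD 5: (-18.863,3.387) -> (-13.89,3.909) [heading=6, move]
Final: pos=(-13.89,3.909), heading=6, 3 segment(s) drawn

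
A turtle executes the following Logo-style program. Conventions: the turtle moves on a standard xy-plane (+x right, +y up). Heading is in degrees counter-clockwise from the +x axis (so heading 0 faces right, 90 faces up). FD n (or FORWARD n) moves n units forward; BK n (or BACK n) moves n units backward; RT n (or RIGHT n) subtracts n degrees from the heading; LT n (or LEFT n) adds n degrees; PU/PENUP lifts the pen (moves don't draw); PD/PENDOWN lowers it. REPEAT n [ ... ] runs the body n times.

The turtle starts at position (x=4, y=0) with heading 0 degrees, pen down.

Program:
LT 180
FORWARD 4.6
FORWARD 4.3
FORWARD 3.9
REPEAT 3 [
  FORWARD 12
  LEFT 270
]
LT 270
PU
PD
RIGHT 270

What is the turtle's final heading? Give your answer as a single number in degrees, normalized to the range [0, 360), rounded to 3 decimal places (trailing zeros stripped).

Answer: 270

Derivation:
Executing turtle program step by step:
Start: pos=(4,0), heading=0, pen down
LT 180: heading 0 -> 180
FD 4.6: (4,0) -> (-0.6,0) [heading=180, draw]
FD 4.3: (-0.6,0) -> (-4.9,0) [heading=180, draw]
FD 3.9: (-4.9,0) -> (-8.8,0) [heading=180, draw]
REPEAT 3 [
  -- iteration 1/3 --
  FD 12: (-8.8,0) -> (-20.8,0) [heading=180, draw]
  LT 270: heading 180 -> 90
  -- iteration 2/3 --
  FD 12: (-20.8,0) -> (-20.8,12) [heading=90, draw]
  LT 270: heading 90 -> 0
  -- iteration 3/3 --
  FD 12: (-20.8,12) -> (-8.8,12) [heading=0, draw]
  LT 270: heading 0 -> 270
]
LT 270: heading 270 -> 180
PU: pen up
PD: pen down
RT 270: heading 180 -> 270
Final: pos=(-8.8,12), heading=270, 6 segment(s) drawn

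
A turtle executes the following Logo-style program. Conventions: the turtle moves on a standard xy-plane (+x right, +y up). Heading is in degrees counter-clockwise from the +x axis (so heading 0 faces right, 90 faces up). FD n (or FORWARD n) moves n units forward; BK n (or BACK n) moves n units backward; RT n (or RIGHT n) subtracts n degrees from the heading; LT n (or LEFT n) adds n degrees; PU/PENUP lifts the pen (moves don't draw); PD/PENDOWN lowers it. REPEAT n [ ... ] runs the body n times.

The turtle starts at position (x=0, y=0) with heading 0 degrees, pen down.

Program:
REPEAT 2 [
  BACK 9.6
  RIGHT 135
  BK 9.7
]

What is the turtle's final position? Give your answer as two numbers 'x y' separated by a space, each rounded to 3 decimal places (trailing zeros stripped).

Executing turtle program step by step:
Start: pos=(0,0), heading=0, pen down
REPEAT 2 [
  -- iteration 1/2 --
  BK 9.6: (0,0) -> (-9.6,0) [heading=0, draw]
  RT 135: heading 0 -> 225
  BK 9.7: (-9.6,0) -> (-2.741,6.859) [heading=225, draw]
  -- iteration 2/2 --
  BK 9.6: (-2.741,6.859) -> (4.047,13.647) [heading=225, draw]
  RT 135: heading 225 -> 90
  BK 9.7: (4.047,13.647) -> (4.047,3.947) [heading=90, draw]
]
Final: pos=(4.047,3.947), heading=90, 4 segment(s) drawn

Answer: 4.047 3.947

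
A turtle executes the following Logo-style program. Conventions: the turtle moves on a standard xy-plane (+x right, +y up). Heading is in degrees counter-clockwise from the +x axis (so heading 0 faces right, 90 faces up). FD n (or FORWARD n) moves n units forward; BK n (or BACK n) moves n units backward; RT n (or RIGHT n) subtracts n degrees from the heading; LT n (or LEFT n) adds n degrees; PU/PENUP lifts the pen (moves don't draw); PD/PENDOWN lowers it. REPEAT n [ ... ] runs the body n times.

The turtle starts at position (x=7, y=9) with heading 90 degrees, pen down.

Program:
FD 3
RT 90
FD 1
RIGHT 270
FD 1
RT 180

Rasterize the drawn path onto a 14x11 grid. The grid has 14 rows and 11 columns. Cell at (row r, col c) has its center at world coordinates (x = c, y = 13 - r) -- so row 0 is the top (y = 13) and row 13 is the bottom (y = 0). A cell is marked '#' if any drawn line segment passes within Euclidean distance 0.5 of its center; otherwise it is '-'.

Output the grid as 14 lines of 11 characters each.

Answer: --------#--
-------##--
-------#---
-------#---
-------#---
-----------
-----------
-----------
-----------
-----------
-----------
-----------
-----------
-----------

Derivation:
Segment 0: (7,9) -> (7,12)
Segment 1: (7,12) -> (8,12)
Segment 2: (8,12) -> (8,13)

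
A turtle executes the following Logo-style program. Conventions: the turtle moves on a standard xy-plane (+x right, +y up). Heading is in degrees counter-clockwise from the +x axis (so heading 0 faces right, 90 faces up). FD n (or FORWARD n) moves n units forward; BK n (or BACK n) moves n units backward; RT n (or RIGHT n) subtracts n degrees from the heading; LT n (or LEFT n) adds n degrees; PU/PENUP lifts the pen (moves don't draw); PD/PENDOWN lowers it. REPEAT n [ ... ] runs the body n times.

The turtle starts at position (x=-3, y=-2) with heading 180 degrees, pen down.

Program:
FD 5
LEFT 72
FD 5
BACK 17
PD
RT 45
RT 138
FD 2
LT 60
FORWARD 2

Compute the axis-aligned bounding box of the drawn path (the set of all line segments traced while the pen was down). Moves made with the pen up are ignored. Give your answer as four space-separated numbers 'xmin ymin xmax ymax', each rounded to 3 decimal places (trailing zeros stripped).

Executing turtle program step by step:
Start: pos=(-3,-2), heading=180, pen down
FD 5: (-3,-2) -> (-8,-2) [heading=180, draw]
LT 72: heading 180 -> 252
FD 5: (-8,-2) -> (-9.545,-6.755) [heading=252, draw]
BK 17: (-9.545,-6.755) -> (-4.292,9.413) [heading=252, draw]
PD: pen down
RT 45: heading 252 -> 207
RT 138: heading 207 -> 69
FD 2: (-4.292,9.413) -> (-3.575,11.28) [heading=69, draw]
LT 60: heading 69 -> 129
FD 2: (-3.575,11.28) -> (-4.834,12.834) [heading=129, draw]
Final: pos=(-4.834,12.834), heading=129, 5 segment(s) drawn

Segment endpoints: x in {-9.545, -8, -4.834, -4.292, -3.575, -3}, y in {-6.755, -2, -2, 9.413, 11.28, 12.834}
xmin=-9.545, ymin=-6.755, xmax=-3, ymax=12.834

Answer: -9.545 -6.755 -3 12.834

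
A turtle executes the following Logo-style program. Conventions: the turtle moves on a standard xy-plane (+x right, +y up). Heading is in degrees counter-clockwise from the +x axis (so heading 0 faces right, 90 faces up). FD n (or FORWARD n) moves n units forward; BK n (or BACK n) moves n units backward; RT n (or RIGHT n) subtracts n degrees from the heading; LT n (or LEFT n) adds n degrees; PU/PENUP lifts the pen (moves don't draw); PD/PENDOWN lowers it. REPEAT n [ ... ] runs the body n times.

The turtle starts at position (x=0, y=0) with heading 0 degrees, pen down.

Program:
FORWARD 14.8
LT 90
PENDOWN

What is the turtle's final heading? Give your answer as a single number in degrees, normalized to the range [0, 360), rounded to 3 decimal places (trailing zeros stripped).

Executing turtle program step by step:
Start: pos=(0,0), heading=0, pen down
FD 14.8: (0,0) -> (14.8,0) [heading=0, draw]
LT 90: heading 0 -> 90
PD: pen down
Final: pos=(14.8,0), heading=90, 1 segment(s) drawn

Answer: 90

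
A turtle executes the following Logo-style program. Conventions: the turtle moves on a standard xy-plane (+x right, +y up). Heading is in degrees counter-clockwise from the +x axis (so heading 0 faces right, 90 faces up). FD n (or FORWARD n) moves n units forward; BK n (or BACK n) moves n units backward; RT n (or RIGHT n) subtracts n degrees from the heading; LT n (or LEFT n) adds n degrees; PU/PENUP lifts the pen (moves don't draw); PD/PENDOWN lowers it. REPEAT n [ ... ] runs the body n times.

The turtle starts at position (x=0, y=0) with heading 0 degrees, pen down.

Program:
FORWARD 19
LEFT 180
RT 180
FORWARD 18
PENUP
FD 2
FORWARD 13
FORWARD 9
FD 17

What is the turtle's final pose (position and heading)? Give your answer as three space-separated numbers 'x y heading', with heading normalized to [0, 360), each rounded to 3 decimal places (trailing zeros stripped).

Executing turtle program step by step:
Start: pos=(0,0), heading=0, pen down
FD 19: (0,0) -> (19,0) [heading=0, draw]
LT 180: heading 0 -> 180
RT 180: heading 180 -> 0
FD 18: (19,0) -> (37,0) [heading=0, draw]
PU: pen up
FD 2: (37,0) -> (39,0) [heading=0, move]
FD 13: (39,0) -> (52,0) [heading=0, move]
FD 9: (52,0) -> (61,0) [heading=0, move]
FD 17: (61,0) -> (78,0) [heading=0, move]
Final: pos=(78,0), heading=0, 2 segment(s) drawn

Answer: 78 0 0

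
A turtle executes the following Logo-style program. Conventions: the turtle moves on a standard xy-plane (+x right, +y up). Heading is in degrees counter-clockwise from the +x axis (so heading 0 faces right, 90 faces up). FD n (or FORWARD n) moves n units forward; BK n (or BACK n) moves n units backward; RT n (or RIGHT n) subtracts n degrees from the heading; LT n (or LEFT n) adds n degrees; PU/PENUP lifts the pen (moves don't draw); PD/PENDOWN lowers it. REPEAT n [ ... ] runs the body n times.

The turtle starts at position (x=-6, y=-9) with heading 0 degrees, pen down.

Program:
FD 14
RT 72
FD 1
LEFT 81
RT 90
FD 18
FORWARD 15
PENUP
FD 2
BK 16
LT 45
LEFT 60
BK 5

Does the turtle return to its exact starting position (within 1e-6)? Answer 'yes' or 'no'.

Executing turtle program step by step:
Start: pos=(-6,-9), heading=0, pen down
FD 14: (-6,-9) -> (8,-9) [heading=0, draw]
RT 72: heading 0 -> 288
FD 1: (8,-9) -> (8.309,-9.951) [heading=288, draw]
LT 81: heading 288 -> 9
RT 90: heading 9 -> 279
FD 18: (8.309,-9.951) -> (11.125,-27.729) [heading=279, draw]
FD 15: (11.125,-27.729) -> (13.471,-42.545) [heading=279, draw]
PU: pen up
FD 2: (13.471,-42.545) -> (13.784,-44.52) [heading=279, move]
BK 16: (13.784,-44.52) -> (11.281,-28.717) [heading=279, move]
LT 45: heading 279 -> 324
LT 60: heading 324 -> 24
BK 5: (11.281,-28.717) -> (6.714,-30.751) [heading=24, move]
Final: pos=(6.714,-30.751), heading=24, 4 segment(s) drawn

Start position: (-6, -9)
Final position: (6.714, -30.751)
Distance = 25.194; >= 1e-6 -> NOT closed

Answer: no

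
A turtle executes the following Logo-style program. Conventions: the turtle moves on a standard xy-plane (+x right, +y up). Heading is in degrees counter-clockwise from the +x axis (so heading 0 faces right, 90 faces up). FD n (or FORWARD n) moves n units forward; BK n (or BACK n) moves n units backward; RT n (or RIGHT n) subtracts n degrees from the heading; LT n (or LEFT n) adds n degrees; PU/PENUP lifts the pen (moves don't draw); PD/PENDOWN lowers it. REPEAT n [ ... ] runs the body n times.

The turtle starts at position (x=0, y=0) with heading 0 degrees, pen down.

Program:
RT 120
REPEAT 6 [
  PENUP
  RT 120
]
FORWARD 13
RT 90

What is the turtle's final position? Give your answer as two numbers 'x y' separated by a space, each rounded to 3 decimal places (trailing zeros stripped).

Answer: -6.5 -11.258

Derivation:
Executing turtle program step by step:
Start: pos=(0,0), heading=0, pen down
RT 120: heading 0 -> 240
REPEAT 6 [
  -- iteration 1/6 --
  PU: pen up
  RT 120: heading 240 -> 120
  -- iteration 2/6 --
  PU: pen up
  RT 120: heading 120 -> 0
  -- iteration 3/6 --
  PU: pen up
  RT 120: heading 0 -> 240
  -- iteration 4/6 --
  PU: pen up
  RT 120: heading 240 -> 120
  -- iteration 5/6 --
  PU: pen up
  RT 120: heading 120 -> 0
  -- iteration 6/6 --
  PU: pen up
  RT 120: heading 0 -> 240
]
FD 13: (0,0) -> (-6.5,-11.258) [heading=240, move]
RT 90: heading 240 -> 150
Final: pos=(-6.5,-11.258), heading=150, 0 segment(s) drawn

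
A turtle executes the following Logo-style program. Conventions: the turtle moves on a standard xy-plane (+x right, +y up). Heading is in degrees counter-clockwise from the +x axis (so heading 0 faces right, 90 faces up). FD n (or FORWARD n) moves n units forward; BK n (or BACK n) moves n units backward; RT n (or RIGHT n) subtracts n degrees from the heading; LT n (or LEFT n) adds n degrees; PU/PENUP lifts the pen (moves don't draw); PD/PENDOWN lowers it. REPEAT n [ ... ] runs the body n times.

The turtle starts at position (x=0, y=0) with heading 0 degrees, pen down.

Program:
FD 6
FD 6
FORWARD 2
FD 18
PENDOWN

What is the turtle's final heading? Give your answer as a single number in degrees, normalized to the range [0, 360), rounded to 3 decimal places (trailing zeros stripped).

Answer: 0

Derivation:
Executing turtle program step by step:
Start: pos=(0,0), heading=0, pen down
FD 6: (0,0) -> (6,0) [heading=0, draw]
FD 6: (6,0) -> (12,0) [heading=0, draw]
FD 2: (12,0) -> (14,0) [heading=0, draw]
FD 18: (14,0) -> (32,0) [heading=0, draw]
PD: pen down
Final: pos=(32,0), heading=0, 4 segment(s) drawn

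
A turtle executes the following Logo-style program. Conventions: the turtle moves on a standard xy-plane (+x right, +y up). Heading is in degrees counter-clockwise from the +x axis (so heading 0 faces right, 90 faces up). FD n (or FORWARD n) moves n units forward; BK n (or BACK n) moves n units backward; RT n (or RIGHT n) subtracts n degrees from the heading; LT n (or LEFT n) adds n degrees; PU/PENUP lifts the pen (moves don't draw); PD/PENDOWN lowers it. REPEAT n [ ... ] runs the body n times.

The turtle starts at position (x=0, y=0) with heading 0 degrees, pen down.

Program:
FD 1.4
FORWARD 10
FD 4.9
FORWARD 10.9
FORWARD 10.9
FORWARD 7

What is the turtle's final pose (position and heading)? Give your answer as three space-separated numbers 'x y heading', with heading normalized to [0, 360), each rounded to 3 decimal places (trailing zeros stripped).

Answer: 45.1 0 0

Derivation:
Executing turtle program step by step:
Start: pos=(0,0), heading=0, pen down
FD 1.4: (0,0) -> (1.4,0) [heading=0, draw]
FD 10: (1.4,0) -> (11.4,0) [heading=0, draw]
FD 4.9: (11.4,0) -> (16.3,0) [heading=0, draw]
FD 10.9: (16.3,0) -> (27.2,0) [heading=0, draw]
FD 10.9: (27.2,0) -> (38.1,0) [heading=0, draw]
FD 7: (38.1,0) -> (45.1,0) [heading=0, draw]
Final: pos=(45.1,0), heading=0, 6 segment(s) drawn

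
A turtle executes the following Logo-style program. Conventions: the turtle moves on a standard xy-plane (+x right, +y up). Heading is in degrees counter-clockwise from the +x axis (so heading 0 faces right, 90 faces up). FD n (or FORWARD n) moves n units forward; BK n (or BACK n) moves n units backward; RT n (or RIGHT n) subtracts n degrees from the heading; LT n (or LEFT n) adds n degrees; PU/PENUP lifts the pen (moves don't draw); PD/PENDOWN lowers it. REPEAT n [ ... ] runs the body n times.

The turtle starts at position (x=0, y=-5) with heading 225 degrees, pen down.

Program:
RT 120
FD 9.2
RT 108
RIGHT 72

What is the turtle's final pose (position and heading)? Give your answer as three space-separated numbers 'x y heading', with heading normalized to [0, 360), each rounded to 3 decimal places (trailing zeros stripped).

Answer: -2.381 3.887 285

Derivation:
Executing turtle program step by step:
Start: pos=(0,-5), heading=225, pen down
RT 120: heading 225 -> 105
FD 9.2: (0,-5) -> (-2.381,3.887) [heading=105, draw]
RT 108: heading 105 -> 357
RT 72: heading 357 -> 285
Final: pos=(-2.381,3.887), heading=285, 1 segment(s) drawn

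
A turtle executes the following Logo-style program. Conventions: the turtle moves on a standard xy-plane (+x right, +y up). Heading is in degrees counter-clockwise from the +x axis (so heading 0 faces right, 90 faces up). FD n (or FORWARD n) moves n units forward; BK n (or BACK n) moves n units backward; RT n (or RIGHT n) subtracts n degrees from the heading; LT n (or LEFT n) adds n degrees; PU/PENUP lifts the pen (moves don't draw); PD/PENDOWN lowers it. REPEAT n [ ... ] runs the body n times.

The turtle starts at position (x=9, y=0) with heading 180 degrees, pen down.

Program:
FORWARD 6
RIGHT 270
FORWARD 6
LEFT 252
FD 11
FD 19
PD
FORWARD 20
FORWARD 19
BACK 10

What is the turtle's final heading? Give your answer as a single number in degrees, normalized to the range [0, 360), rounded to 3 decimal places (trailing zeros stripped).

Executing turtle program step by step:
Start: pos=(9,0), heading=180, pen down
FD 6: (9,0) -> (3,0) [heading=180, draw]
RT 270: heading 180 -> 270
FD 6: (3,0) -> (3,-6) [heading=270, draw]
LT 252: heading 270 -> 162
FD 11: (3,-6) -> (-7.462,-2.601) [heading=162, draw]
FD 19: (-7.462,-2.601) -> (-25.532,3.271) [heading=162, draw]
PD: pen down
FD 20: (-25.532,3.271) -> (-44.553,9.451) [heading=162, draw]
FD 19: (-44.553,9.451) -> (-62.623,15.322) [heading=162, draw]
BK 10: (-62.623,15.322) -> (-53.112,12.232) [heading=162, draw]
Final: pos=(-53.112,12.232), heading=162, 7 segment(s) drawn

Answer: 162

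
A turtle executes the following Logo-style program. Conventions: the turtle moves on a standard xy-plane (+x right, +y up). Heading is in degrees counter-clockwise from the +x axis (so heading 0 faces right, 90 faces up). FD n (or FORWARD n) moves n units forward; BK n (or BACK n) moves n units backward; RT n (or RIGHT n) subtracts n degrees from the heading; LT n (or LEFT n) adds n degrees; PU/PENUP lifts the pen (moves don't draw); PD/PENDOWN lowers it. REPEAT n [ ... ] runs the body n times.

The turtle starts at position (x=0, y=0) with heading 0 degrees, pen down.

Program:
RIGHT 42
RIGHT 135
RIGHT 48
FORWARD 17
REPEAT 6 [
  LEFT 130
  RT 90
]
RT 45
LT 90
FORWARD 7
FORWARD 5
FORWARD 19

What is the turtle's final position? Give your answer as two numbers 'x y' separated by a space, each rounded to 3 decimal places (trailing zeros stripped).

Answer: 3.479 38.868

Derivation:
Executing turtle program step by step:
Start: pos=(0,0), heading=0, pen down
RT 42: heading 0 -> 318
RT 135: heading 318 -> 183
RT 48: heading 183 -> 135
FD 17: (0,0) -> (-12.021,12.021) [heading=135, draw]
REPEAT 6 [
  -- iteration 1/6 --
  LT 130: heading 135 -> 265
  RT 90: heading 265 -> 175
  -- iteration 2/6 --
  LT 130: heading 175 -> 305
  RT 90: heading 305 -> 215
  -- iteration 3/6 --
  LT 130: heading 215 -> 345
  RT 90: heading 345 -> 255
  -- iteration 4/6 --
  LT 130: heading 255 -> 25
  RT 90: heading 25 -> 295
  -- iteration 5/6 --
  LT 130: heading 295 -> 65
  RT 90: heading 65 -> 335
  -- iteration 6/6 --
  LT 130: heading 335 -> 105
  RT 90: heading 105 -> 15
]
RT 45: heading 15 -> 330
LT 90: heading 330 -> 60
FD 7: (-12.021,12.021) -> (-8.521,18.083) [heading=60, draw]
FD 5: (-8.521,18.083) -> (-6.021,22.413) [heading=60, draw]
FD 19: (-6.021,22.413) -> (3.479,38.868) [heading=60, draw]
Final: pos=(3.479,38.868), heading=60, 4 segment(s) drawn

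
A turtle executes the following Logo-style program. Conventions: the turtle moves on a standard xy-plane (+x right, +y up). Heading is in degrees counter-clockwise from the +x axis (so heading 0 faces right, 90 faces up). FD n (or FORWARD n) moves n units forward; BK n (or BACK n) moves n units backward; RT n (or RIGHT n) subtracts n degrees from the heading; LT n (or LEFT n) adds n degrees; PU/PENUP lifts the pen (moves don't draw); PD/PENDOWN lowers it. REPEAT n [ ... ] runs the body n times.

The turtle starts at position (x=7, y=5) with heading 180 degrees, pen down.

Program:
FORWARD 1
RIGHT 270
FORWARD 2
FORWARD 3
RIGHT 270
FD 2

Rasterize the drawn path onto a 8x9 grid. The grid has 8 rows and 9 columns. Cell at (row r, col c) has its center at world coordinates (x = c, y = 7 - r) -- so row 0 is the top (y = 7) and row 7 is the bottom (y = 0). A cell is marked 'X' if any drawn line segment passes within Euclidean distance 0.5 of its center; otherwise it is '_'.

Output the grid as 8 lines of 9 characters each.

Segment 0: (7,5) -> (6,5)
Segment 1: (6,5) -> (6,3)
Segment 2: (6,3) -> (6,0)
Segment 3: (6,0) -> (8,0)

Answer: _________
_________
______XX_
______X__
______X__
______X__
______X__
______XXX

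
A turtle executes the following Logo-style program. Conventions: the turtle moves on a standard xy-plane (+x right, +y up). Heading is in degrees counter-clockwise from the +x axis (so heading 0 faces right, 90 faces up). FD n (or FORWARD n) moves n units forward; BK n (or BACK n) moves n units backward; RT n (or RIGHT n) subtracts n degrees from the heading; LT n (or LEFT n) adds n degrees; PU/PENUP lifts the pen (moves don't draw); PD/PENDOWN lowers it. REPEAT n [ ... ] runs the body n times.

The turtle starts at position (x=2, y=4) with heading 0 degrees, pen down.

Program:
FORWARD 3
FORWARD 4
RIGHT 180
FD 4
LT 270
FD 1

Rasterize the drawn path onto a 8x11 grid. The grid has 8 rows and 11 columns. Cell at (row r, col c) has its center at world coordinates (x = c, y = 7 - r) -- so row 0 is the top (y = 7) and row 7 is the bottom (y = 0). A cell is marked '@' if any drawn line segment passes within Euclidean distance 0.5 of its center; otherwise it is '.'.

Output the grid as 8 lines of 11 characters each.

Answer: ...........
...........
.....@.....
..@@@@@@@@.
...........
...........
...........
...........

Derivation:
Segment 0: (2,4) -> (5,4)
Segment 1: (5,4) -> (9,4)
Segment 2: (9,4) -> (5,4)
Segment 3: (5,4) -> (5,5)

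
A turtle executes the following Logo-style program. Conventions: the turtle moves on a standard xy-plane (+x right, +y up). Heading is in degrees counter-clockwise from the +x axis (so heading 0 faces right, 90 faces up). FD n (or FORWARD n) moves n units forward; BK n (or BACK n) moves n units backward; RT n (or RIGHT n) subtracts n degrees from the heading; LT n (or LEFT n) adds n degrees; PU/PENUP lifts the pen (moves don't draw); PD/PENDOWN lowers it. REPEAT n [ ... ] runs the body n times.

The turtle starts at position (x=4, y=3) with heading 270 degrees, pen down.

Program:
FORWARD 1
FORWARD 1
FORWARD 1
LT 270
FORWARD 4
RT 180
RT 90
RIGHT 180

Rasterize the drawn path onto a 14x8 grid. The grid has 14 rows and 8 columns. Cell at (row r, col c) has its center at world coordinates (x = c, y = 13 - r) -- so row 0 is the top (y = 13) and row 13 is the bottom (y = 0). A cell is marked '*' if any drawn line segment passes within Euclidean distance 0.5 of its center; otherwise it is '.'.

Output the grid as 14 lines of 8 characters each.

Segment 0: (4,3) -> (4,2)
Segment 1: (4,2) -> (4,1)
Segment 2: (4,1) -> (4,0)
Segment 3: (4,0) -> (0,0)

Answer: ........
........
........
........
........
........
........
........
........
........
....*...
....*...
....*...
*****...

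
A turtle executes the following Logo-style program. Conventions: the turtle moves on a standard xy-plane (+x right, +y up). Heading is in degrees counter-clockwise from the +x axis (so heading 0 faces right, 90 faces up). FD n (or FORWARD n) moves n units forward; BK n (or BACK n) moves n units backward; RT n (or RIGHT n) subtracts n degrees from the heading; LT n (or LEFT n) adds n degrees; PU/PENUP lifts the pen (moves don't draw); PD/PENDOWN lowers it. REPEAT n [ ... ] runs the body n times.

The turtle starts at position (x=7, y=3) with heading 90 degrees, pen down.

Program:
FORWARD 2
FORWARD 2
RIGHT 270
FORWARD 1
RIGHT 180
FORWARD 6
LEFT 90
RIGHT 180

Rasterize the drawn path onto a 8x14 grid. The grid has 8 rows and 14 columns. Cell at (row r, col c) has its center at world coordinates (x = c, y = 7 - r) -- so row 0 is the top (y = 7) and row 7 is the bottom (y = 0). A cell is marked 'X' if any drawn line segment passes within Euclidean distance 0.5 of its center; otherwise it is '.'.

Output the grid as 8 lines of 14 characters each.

Segment 0: (7,3) -> (7,5)
Segment 1: (7,5) -> (7,7)
Segment 2: (7,7) -> (6,7)
Segment 3: (6,7) -> (12,7)

Answer: ......XXXXXXX.
.......X......
.......X......
.......X......
.......X......
..............
..............
..............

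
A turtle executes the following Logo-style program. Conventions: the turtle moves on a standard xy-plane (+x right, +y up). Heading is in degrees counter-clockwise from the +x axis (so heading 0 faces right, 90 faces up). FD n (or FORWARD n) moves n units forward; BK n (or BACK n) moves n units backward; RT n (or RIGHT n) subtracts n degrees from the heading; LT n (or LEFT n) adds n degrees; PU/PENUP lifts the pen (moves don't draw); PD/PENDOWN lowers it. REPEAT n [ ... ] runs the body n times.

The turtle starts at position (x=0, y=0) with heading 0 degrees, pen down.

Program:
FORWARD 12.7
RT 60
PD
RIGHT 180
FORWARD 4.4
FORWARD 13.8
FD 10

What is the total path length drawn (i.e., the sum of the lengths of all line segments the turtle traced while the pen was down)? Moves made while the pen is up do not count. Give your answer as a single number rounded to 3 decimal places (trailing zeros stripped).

Answer: 40.9

Derivation:
Executing turtle program step by step:
Start: pos=(0,0), heading=0, pen down
FD 12.7: (0,0) -> (12.7,0) [heading=0, draw]
RT 60: heading 0 -> 300
PD: pen down
RT 180: heading 300 -> 120
FD 4.4: (12.7,0) -> (10.5,3.811) [heading=120, draw]
FD 13.8: (10.5,3.811) -> (3.6,15.762) [heading=120, draw]
FD 10: (3.6,15.762) -> (-1.4,24.422) [heading=120, draw]
Final: pos=(-1.4,24.422), heading=120, 4 segment(s) drawn

Segment lengths:
  seg 1: (0,0) -> (12.7,0), length = 12.7
  seg 2: (12.7,0) -> (10.5,3.811), length = 4.4
  seg 3: (10.5,3.811) -> (3.6,15.762), length = 13.8
  seg 4: (3.6,15.762) -> (-1.4,24.422), length = 10
Total = 40.9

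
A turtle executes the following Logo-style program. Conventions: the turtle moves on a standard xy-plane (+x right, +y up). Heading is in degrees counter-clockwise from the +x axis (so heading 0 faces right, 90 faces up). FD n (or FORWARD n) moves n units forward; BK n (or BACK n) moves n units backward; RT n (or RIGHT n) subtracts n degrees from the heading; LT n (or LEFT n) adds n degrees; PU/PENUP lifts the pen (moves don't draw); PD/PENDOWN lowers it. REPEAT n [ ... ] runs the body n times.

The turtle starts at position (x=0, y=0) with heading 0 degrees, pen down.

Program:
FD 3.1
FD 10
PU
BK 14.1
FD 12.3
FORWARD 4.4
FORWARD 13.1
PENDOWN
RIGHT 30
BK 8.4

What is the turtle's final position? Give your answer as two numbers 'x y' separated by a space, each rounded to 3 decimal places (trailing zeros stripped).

Executing turtle program step by step:
Start: pos=(0,0), heading=0, pen down
FD 3.1: (0,0) -> (3.1,0) [heading=0, draw]
FD 10: (3.1,0) -> (13.1,0) [heading=0, draw]
PU: pen up
BK 14.1: (13.1,0) -> (-1,0) [heading=0, move]
FD 12.3: (-1,0) -> (11.3,0) [heading=0, move]
FD 4.4: (11.3,0) -> (15.7,0) [heading=0, move]
FD 13.1: (15.7,0) -> (28.8,0) [heading=0, move]
PD: pen down
RT 30: heading 0 -> 330
BK 8.4: (28.8,0) -> (21.525,4.2) [heading=330, draw]
Final: pos=(21.525,4.2), heading=330, 3 segment(s) drawn

Answer: 21.525 4.2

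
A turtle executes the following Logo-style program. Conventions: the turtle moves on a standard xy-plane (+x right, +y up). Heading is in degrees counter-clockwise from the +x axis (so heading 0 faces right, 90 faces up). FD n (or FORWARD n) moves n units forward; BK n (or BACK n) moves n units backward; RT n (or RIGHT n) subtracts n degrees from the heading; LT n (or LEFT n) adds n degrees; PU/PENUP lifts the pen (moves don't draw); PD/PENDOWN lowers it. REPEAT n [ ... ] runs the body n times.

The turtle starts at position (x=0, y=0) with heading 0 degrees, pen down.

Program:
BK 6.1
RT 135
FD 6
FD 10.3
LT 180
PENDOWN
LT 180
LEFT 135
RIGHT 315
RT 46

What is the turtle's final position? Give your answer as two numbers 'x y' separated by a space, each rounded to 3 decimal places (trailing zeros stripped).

Answer: -17.626 -11.526

Derivation:
Executing turtle program step by step:
Start: pos=(0,0), heading=0, pen down
BK 6.1: (0,0) -> (-6.1,0) [heading=0, draw]
RT 135: heading 0 -> 225
FD 6: (-6.1,0) -> (-10.343,-4.243) [heading=225, draw]
FD 10.3: (-10.343,-4.243) -> (-17.626,-11.526) [heading=225, draw]
LT 180: heading 225 -> 45
PD: pen down
LT 180: heading 45 -> 225
LT 135: heading 225 -> 0
RT 315: heading 0 -> 45
RT 46: heading 45 -> 359
Final: pos=(-17.626,-11.526), heading=359, 3 segment(s) drawn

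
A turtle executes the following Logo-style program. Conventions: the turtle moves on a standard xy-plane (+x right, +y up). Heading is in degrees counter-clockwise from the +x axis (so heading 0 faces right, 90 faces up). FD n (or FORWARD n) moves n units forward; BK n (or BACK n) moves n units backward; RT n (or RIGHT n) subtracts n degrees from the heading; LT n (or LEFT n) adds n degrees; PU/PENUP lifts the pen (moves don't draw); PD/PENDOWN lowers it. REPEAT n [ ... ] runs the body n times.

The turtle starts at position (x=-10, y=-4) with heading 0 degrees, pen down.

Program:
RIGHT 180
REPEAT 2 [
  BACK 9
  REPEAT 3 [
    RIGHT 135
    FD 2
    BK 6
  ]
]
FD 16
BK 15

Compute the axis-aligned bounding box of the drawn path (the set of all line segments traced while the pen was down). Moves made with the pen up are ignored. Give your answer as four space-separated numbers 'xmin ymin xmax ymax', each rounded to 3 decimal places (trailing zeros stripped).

Answer: -10 -13.435 7.364 2.808

Derivation:
Executing turtle program step by step:
Start: pos=(-10,-4), heading=0, pen down
RT 180: heading 0 -> 180
REPEAT 2 [
  -- iteration 1/2 --
  BK 9: (-10,-4) -> (-1,-4) [heading=180, draw]
  REPEAT 3 [
    -- iteration 1/3 --
    RT 135: heading 180 -> 45
    FD 2: (-1,-4) -> (0.414,-2.586) [heading=45, draw]
    BK 6: (0.414,-2.586) -> (-3.828,-6.828) [heading=45, draw]
    -- iteration 2/3 --
    RT 135: heading 45 -> 270
    FD 2: (-3.828,-6.828) -> (-3.828,-8.828) [heading=270, draw]
    BK 6: (-3.828,-8.828) -> (-3.828,-2.828) [heading=270, draw]
    -- iteration 3/3 --
    RT 135: heading 270 -> 135
    FD 2: (-3.828,-2.828) -> (-5.243,-1.414) [heading=135, draw]
    BK 6: (-5.243,-1.414) -> (-1,-5.657) [heading=135, draw]
  ]
  -- iteration 2/2 --
  BK 9: (-1,-5.657) -> (5.364,-12.021) [heading=135, draw]
  REPEAT 3 [
    -- iteration 1/3 --
    RT 135: heading 135 -> 0
    FD 2: (5.364,-12.021) -> (7.364,-12.021) [heading=0, draw]
    BK 6: (7.364,-12.021) -> (1.364,-12.021) [heading=0, draw]
    -- iteration 2/3 --
    RT 135: heading 0 -> 225
    FD 2: (1.364,-12.021) -> (-0.05,-13.435) [heading=225, draw]
    BK 6: (-0.05,-13.435) -> (4.192,-9.192) [heading=225, draw]
    -- iteration 3/3 --
    RT 135: heading 225 -> 90
    FD 2: (4.192,-9.192) -> (4.192,-7.192) [heading=90, draw]
    BK 6: (4.192,-7.192) -> (4.192,-13.192) [heading=90, draw]
  ]
]
FD 16: (4.192,-13.192) -> (4.192,2.808) [heading=90, draw]
BK 15: (4.192,2.808) -> (4.192,-12.192) [heading=90, draw]
Final: pos=(4.192,-12.192), heading=90, 16 segment(s) drawn

Segment endpoints: x in {-10, -5.243, -3.828, -3.828, -3.828, -1, -1, -0.05, 0.414, 1.364, 4.192, 4.192, 4.192, 4.192, 4.192, 5.364, 7.364}, y in {-13.435, -13.192, -12.192, -12.021, -12.021, -12.021, -9.192, -8.828, -7.192, -6.828, -5.657, -4, -4, -2.828, -2.586, -1.414, 2.808}
xmin=-10, ymin=-13.435, xmax=7.364, ymax=2.808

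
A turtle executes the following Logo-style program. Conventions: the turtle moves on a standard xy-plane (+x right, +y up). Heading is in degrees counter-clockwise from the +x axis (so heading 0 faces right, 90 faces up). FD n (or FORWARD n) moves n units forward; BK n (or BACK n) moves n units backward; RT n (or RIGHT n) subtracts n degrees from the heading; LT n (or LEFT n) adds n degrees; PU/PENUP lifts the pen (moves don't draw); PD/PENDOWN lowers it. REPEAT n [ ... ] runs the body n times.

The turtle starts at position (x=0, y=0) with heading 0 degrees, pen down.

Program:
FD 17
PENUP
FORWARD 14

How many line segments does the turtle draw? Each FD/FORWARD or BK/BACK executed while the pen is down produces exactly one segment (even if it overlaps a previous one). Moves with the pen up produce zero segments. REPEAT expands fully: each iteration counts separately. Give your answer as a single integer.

Executing turtle program step by step:
Start: pos=(0,0), heading=0, pen down
FD 17: (0,0) -> (17,0) [heading=0, draw]
PU: pen up
FD 14: (17,0) -> (31,0) [heading=0, move]
Final: pos=(31,0), heading=0, 1 segment(s) drawn
Segments drawn: 1

Answer: 1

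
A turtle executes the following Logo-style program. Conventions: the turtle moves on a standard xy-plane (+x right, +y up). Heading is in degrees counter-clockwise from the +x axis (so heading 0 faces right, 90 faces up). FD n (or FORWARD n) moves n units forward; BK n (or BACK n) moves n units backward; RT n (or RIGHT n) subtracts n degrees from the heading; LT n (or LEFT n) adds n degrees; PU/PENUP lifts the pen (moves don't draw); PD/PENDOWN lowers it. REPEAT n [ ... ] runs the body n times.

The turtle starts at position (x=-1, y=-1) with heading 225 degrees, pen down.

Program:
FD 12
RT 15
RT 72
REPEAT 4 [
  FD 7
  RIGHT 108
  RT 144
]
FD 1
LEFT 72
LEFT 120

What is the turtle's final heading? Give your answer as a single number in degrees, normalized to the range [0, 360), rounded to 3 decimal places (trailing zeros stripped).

Answer: 42

Derivation:
Executing turtle program step by step:
Start: pos=(-1,-1), heading=225, pen down
FD 12: (-1,-1) -> (-9.485,-9.485) [heading=225, draw]
RT 15: heading 225 -> 210
RT 72: heading 210 -> 138
REPEAT 4 [
  -- iteration 1/4 --
  FD 7: (-9.485,-9.485) -> (-14.687,-4.801) [heading=138, draw]
  RT 108: heading 138 -> 30
  RT 144: heading 30 -> 246
  -- iteration 2/4 --
  FD 7: (-14.687,-4.801) -> (-17.534,-11.196) [heading=246, draw]
  RT 108: heading 246 -> 138
  RT 144: heading 138 -> 354
  -- iteration 3/4 --
  FD 7: (-17.534,-11.196) -> (-10.573,-11.928) [heading=354, draw]
  RT 108: heading 354 -> 246
  RT 144: heading 246 -> 102
  -- iteration 4/4 --
  FD 7: (-10.573,-11.928) -> (-12.028,-5.081) [heading=102, draw]
  RT 108: heading 102 -> 354
  RT 144: heading 354 -> 210
]
FD 1: (-12.028,-5.081) -> (-12.894,-5.581) [heading=210, draw]
LT 72: heading 210 -> 282
LT 120: heading 282 -> 42
Final: pos=(-12.894,-5.581), heading=42, 6 segment(s) drawn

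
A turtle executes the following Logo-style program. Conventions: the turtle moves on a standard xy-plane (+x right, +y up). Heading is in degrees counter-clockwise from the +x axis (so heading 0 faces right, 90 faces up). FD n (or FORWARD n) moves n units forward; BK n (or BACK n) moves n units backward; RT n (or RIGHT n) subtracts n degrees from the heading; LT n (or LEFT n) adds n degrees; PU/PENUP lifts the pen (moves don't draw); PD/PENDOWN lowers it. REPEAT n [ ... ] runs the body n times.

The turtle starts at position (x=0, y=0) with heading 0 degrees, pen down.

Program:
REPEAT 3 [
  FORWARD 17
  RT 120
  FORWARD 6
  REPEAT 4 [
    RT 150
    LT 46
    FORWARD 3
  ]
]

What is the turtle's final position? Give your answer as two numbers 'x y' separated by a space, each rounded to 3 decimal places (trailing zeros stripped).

Answer: 12.549 -3.696

Derivation:
Executing turtle program step by step:
Start: pos=(0,0), heading=0, pen down
REPEAT 3 [
  -- iteration 1/3 --
  FD 17: (0,0) -> (17,0) [heading=0, draw]
  RT 120: heading 0 -> 240
  FD 6: (17,0) -> (14,-5.196) [heading=240, draw]
  REPEAT 4 [
    -- iteration 1/4 --
    RT 150: heading 240 -> 90
    LT 46: heading 90 -> 136
    FD 3: (14,-5.196) -> (11.842,-3.112) [heading=136, draw]
    -- iteration 2/4 --
    RT 150: heading 136 -> 346
    LT 46: heading 346 -> 32
    FD 3: (11.842,-3.112) -> (14.386,-1.522) [heading=32, draw]
    -- iteration 3/4 --
    RT 150: heading 32 -> 242
    LT 46: heading 242 -> 288
    FD 3: (14.386,-1.522) -> (15.313,-4.376) [heading=288, draw]
    -- iteration 4/4 --
    RT 150: heading 288 -> 138
    LT 46: heading 138 -> 184
    FD 3: (15.313,-4.376) -> (12.32,-4.585) [heading=184, draw]
  ]
  -- iteration 2/3 --
  FD 17: (12.32,-4.585) -> (-4.638,-5.771) [heading=184, draw]
  RT 120: heading 184 -> 64
  FD 6: (-4.638,-5.771) -> (-2.008,-0.378) [heading=64, draw]
  REPEAT 4 [
    -- iteration 1/4 --
    RT 150: heading 64 -> 274
    LT 46: heading 274 -> 320
    FD 3: (-2.008,-0.378) -> (0.29,-2.306) [heading=320, draw]
    -- iteration 2/4 --
    RT 150: heading 320 -> 170
    LT 46: heading 170 -> 216
    FD 3: (0.29,-2.306) -> (-2.137,-4.07) [heading=216, draw]
    -- iteration 3/4 --
    RT 150: heading 216 -> 66
    LT 46: heading 66 -> 112
    FD 3: (-2.137,-4.07) -> (-3.261,-1.288) [heading=112, draw]
    -- iteration 4/4 --
    RT 150: heading 112 -> 322
    LT 46: heading 322 -> 8
    FD 3: (-3.261,-1.288) -> (-0.29,-0.871) [heading=8, draw]
  ]
  -- iteration 3/3 --
  FD 17: (-0.29,-0.871) -> (16.545,1.495) [heading=8, draw]
  RT 120: heading 8 -> 248
  FD 6: (16.545,1.495) -> (14.297,-4.068) [heading=248, draw]
  REPEAT 4 [
    -- iteration 1/4 --
    RT 150: heading 248 -> 98
    LT 46: heading 98 -> 144
    FD 3: (14.297,-4.068) -> (11.87,-2.304) [heading=144, draw]
    -- iteration 2/4 --
    RT 150: heading 144 -> 354
    LT 46: heading 354 -> 40
    FD 3: (11.87,-2.304) -> (14.168,-0.376) [heading=40, draw]
    -- iteration 3/4 --
    RT 150: heading 40 -> 250
    LT 46: heading 250 -> 296
    FD 3: (14.168,-0.376) -> (15.483,-3.072) [heading=296, draw]
    -- iteration 4/4 --
    RT 150: heading 296 -> 146
    LT 46: heading 146 -> 192
    FD 3: (15.483,-3.072) -> (12.549,-3.696) [heading=192, draw]
  ]
]
Final: pos=(12.549,-3.696), heading=192, 18 segment(s) drawn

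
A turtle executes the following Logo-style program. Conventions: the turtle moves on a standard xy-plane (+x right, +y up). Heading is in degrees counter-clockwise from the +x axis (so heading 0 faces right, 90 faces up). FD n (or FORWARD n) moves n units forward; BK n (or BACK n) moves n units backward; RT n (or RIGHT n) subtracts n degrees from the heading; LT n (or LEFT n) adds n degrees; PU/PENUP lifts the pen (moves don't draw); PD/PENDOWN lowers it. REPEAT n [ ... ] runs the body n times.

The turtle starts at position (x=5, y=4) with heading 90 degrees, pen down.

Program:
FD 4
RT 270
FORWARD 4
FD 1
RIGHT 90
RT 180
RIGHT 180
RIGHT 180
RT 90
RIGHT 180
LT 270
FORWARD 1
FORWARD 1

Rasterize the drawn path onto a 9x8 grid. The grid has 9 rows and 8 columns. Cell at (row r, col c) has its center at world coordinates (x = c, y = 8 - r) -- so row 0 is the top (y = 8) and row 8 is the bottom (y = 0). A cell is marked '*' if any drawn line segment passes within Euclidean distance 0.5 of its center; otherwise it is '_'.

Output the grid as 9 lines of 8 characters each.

Answer: ******__
*____*__
*____*__
_____*__
_____*__
________
________
________
________

Derivation:
Segment 0: (5,4) -> (5,8)
Segment 1: (5,8) -> (1,8)
Segment 2: (1,8) -> (0,8)
Segment 3: (0,8) -> (0,7)
Segment 4: (0,7) -> (0,6)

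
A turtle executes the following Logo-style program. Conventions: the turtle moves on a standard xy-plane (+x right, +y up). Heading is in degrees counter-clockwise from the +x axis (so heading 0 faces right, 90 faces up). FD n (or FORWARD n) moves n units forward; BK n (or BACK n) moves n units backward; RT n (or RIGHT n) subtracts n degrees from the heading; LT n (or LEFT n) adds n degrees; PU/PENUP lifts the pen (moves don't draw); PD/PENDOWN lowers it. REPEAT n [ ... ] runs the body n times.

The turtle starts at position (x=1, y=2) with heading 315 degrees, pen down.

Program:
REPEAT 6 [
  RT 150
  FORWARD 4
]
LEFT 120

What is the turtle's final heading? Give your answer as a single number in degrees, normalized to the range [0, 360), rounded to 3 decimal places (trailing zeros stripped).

Answer: 255

Derivation:
Executing turtle program step by step:
Start: pos=(1,2), heading=315, pen down
REPEAT 6 [
  -- iteration 1/6 --
  RT 150: heading 315 -> 165
  FD 4: (1,2) -> (-2.864,3.035) [heading=165, draw]
  -- iteration 2/6 --
  RT 150: heading 165 -> 15
  FD 4: (-2.864,3.035) -> (1,4.071) [heading=15, draw]
  -- iteration 3/6 --
  RT 150: heading 15 -> 225
  FD 4: (1,4.071) -> (-1.828,1.242) [heading=225, draw]
  -- iteration 4/6 --
  RT 150: heading 225 -> 75
  FD 4: (-1.828,1.242) -> (-0.793,5.106) [heading=75, draw]
  -- iteration 5/6 --
  RT 150: heading 75 -> 285
  FD 4: (-0.793,5.106) -> (0.242,1.242) [heading=285, draw]
  -- iteration 6/6 --
  RT 150: heading 285 -> 135
  FD 4: (0.242,1.242) -> (-2.586,4.071) [heading=135, draw]
]
LT 120: heading 135 -> 255
Final: pos=(-2.586,4.071), heading=255, 6 segment(s) drawn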